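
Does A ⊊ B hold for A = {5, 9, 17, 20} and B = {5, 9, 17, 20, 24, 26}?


A ⊂ B requires: A ⊆ B AND A ≠ B.
A ⊆ B? Yes
A = B? No
A ⊂ B: Yes (A is a proper subset of B)

Yes, A ⊂ B


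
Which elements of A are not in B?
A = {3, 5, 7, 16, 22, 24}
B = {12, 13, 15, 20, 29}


A \ B = elements in A but not in B
A = {3, 5, 7, 16, 22, 24}
B = {12, 13, 15, 20, 29}
Remove from A any elements in B
A \ B = {3, 5, 7, 16, 22, 24}

A \ B = {3, 5, 7, 16, 22, 24}


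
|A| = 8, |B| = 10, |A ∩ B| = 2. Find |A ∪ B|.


|A ∪ B| = |A| + |B| - |A ∩ B|
= 8 + 10 - 2
= 16

|A ∪ B| = 16


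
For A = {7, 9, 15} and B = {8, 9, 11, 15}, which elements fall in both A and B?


A = {7, 9, 15}
B = {8, 9, 11, 15}
Region: in both A and B
Elements: {9, 15}

Elements in both A and B: {9, 15}


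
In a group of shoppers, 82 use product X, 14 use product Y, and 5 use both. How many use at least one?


|A ∪ B| = |A| + |B| - |A ∩ B|
= 82 + 14 - 5
= 91

|A ∪ B| = 91


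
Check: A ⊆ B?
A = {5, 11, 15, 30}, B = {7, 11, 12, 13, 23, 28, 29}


A ⊆ B means every element of A is in B.
Elements in A not in B: {5, 15, 30}
So A ⊄ B.

No, A ⊄ B


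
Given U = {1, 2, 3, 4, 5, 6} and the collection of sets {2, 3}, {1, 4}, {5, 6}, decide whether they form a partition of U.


A partition requires: (1) non-empty parts, (2) pairwise disjoint, (3) union = U
Parts: {2, 3}, {1, 4}, {5, 6}
Union of parts: {1, 2, 3, 4, 5, 6}
U = {1, 2, 3, 4, 5, 6}
All non-empty? True
Pairwise disjoint? True
Covers U? True

Yes, valid partition


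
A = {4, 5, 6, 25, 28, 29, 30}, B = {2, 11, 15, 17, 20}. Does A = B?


Two sets are equal iff they have exactly the same elements.
A = {4, 5, 6, 25, 28, 29, 30}
B = {2, 11, 15, 17, 20}
Differences: {2, 4, 5, 6, 11, 15, 17, 20, 25, 28, 29, 30}
A ≠ B

No, A ≠ B


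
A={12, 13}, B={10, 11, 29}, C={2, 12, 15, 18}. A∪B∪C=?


A ∪ B = {10, 11, 12, 13, 29}
(A ∪ B) ∪ C = {2, 10, 11, 12, 13, 15, 18, 29}

A ∪ B ∪ C = {2, 10, 11, 12, 13, 15, 18, 29}


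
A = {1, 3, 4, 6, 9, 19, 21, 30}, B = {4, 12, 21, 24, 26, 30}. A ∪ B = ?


A ∪ B = all elements in A or B (or both)
A = {1, 3, 4, 6, 9, 19, 21, 30}
B = {4, 12, 21, 24, 26, 30}
A ∪ B = {1, 3, 4, 6, 9, 12, 19, 21, 24, 26, 30}

A ∪ B = {1, 3, 4, 6, 9, 12, 19, 21, 24, 26, 30}


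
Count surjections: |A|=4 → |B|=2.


n = |A| = 4, k = |B| = 2. Surjections via inclusion-exclusion:
S(n,k) = Σ(-1)^i × C(k,i) × (k-i)^n, i=0 to k
i=0: (-1)^0×C(2,0)×2^4 = 16
i=1: (-1)^1×C(2,1)×1^4 = -2
i=2: (-1)^2×C(2,2)×0^4 = 0
Total = 14

Number of surjections = 14


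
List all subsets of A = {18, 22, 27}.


|A| = 3, so |P(A)| = 2^3 = 8
Enumerate subsets by cardinality (0 to 3):
∅, {18}, {22}, {27}, {18, 22}, {18, 27}, {22, 27}, {18, 22, 27}

P(A) has 8 subsets: ∅, {18}, {22}, {27}, {18, 22}, {18, 27}, {22, 27}, {18, 22, 27}


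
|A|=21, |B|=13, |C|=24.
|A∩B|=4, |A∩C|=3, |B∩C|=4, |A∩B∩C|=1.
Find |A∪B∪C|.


|A∪B∪C| = |A|+|B|+|C| - |A∩B|-|A∩C|-|B∩C| + |A∩B∩C|
= 21+13+24 - 4-3-4 + 1
= 58 - 11 + 1
= 48

|A ∪ B ∪ C| = 48


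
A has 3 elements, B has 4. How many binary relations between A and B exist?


A relation from A to B is any subset of A × B.
|A × B| = 3 × 4 = 12
# relations = 2^|A × B| = 2^12 = 4096

Number of relations = 4096


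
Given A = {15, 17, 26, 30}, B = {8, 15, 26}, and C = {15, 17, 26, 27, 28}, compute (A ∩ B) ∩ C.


A ∩ B = {15, 26}
(A ∩ B) ∩ C = {15, 26}

A ∩ B ∩ C = {15, 26}


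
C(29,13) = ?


C(n,k) = n! / (k!(n-k)!)
C(29,13) = 29! / (13!16!)
= 67863915

C(29,13) = 67863915


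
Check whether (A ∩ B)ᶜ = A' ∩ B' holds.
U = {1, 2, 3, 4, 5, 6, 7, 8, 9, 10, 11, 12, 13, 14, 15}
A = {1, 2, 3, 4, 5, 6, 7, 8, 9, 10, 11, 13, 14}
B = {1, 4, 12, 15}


LHS: A ∩ B = {1, 4}
(A ∩ B)' = U \ (A ∩ B) = {2, 3, 5, 6, 7, 8, 9, 10, 11, 12, 13, 14, 15}
A' = {12, 15}, B' = {2, 3, 5, 6, 7, 8, 9, 10, 11, 13, 14}
Claimed RHS: A' ∩ B' = ∅
Identity is INVALID: LHS = {2, 3, 5, 6, 7, 8, 9, 10, 11, 12, 13, 14, 15} but the RHS claimed here equals ∅. The correct form is (A ∩ B)' = A' ∪ B'.

Identity is invalid: (A ∩ B)' = {2, 3, 5, 6, 7, 8, 9, 10, 11, 12, 13, 14, 15} but A' ∩ B' = ∅. The correct De Morgan law is (A ∩ B)' = A' ∪ B'.


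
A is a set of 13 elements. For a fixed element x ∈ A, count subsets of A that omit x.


Subsets of A avoiding x are subsets of A \ {x}, which has 12 elements.
Count = 2^(n-1) = 2^12
= 4096

Number of subsets avoiding x = 4096


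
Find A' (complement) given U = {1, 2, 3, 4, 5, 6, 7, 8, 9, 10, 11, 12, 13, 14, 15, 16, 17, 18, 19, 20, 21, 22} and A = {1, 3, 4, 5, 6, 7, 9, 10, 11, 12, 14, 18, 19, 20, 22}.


Aᶜ = U \ A = elements in U but not in A
U = {1, 2, 3, 4, 5, 6, 7, 8, 9, 10, 11, 12, 13, 14, 15, 16, 17, 18, 19, 20, 21, 22}
A = {1, 3, 4, 5, 6, 7, 9, 10, 11, 12, 14, 18, 19, 20, 22}
Aᶜ = {2, 8, 13, 15, 16, 17, 21}

Aᶜ = {2, 8, 13, 15, 16, 17, 21}


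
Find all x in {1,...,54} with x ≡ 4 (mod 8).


Checking each candidate:
Condition: x in {1,...,54} with x ≡ 4 (mod 8)
Result = {4, 12, 20, 28, 36, 44, 52}

{4, 12, 20, 28, 36, 44, 52}


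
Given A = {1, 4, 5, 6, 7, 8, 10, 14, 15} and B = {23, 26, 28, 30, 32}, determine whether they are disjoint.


Disjoint means A ∩ B = ∅.
A ∩ B = ∅
A ∩ B = ∅, so A and B are disjoint.

Yes, A and B are disjoint


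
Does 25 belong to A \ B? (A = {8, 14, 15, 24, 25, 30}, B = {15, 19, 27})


A = {8, 14, 15, 24, 25, 30}, B = {15, 19, 27}
A \ B = elements in A but not in B
A \ B = {8, 14, 24, 25, 30}
Checking if 25 ∈ A \ B
25 is in A \ B → True

25 ∈ A \ B


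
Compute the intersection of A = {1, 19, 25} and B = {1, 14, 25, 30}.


A ∩ B = elements in both A and B
A = {1, 19, 25}
B = {1, 14, 25, 30}
A ∩ B = {1, 25}

A ∩ B = {1, 25}


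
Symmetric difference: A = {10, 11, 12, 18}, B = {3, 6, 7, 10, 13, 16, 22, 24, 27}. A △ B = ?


A △ B = (A \ B) ∪ (B \ A) = elements in exactly one of A or B
A \ B = {11, 12, 18}
B \ A = {3, 6, 7, 13, 16, 22, 24, 27}
A △ B = {3, 6, 7, 11, 12, 13, 16, 18, 22, 24, 27}

A △ B = {3, 6, 7, 11, 12, 13, 16, 18, 22, 24, 27}


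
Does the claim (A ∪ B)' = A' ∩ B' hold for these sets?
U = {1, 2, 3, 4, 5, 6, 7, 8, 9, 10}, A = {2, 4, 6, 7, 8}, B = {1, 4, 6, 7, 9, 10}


LHS: A ∪ B = {1, 2, 4, 6, 7, 8, 9, 10}
(A ∪ B)' = U \ (A ∪ B) = {3, 5}
A' = {1, 3, 5, 9, 10}, B' = {2, 3, 5, 8}
Claimed RHS: A' ∩ B' = {3, 5}
Identity is VALID: LHS = RHS = {3, 5} ✓

Identity is valid. (A ∪ B)' = A' ∩ B' = {3, 5}


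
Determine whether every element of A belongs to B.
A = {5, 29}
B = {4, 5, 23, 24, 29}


A ⊆ B means every element of A is in B.
All elements of A are in B.
So A ⊆ B.

Yes, A ⊆ B


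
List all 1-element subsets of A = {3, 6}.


|A| = 2, so A has C(2,1) = 2 subsets of size 1.
Enumerate by choosing 1 elements from A at a time:
{3}, {6}

1-element subsets (2 total): {3}, {6}


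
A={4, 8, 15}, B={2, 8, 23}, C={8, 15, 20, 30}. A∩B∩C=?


A ∩ B = {8}
(A ∩ B) ∩ C = {8}

A ∩ B ∩ C = {8}


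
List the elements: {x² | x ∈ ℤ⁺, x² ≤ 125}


Checking each candidate:
Condition: positive perfect squares ≤ 125
Result = {1, 4, 9, 16, 25, 36, 49, 64, 81, 100, 121}

{1, 4, 9, 16, 25, 36, 49, 64, 81, 100, 121}


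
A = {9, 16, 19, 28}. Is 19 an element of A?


A = {9, 16, 19, 28}
Checking if 19 is in A
19 is in A → True

19 ∈ A


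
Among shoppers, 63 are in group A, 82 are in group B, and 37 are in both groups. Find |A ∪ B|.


|A ∪ B| = |A| + |B| - |A ∩ B|
= 63 + 82 - 37
= 108

|A ∪ B| = 108


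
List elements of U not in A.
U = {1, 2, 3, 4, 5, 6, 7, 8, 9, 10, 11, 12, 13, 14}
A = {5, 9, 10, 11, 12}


Aᶜ = U \ A = elements in U but not in A
U = {1, 2, 3, 4, 5, 6, 7, 8, 9, 10, 11, 12, 13, 14}
A = {5, 9, 10, 11, 12}
Aᶜ = {1, 2, 3, 4, 6, 7, 8, 13, 14}

Aᶜ = {1, 2, 3, 4, 6, 7, 8, 13, 14}


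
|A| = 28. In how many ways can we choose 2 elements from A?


C(n,k) = n! / (k!(n-k)!)
C(28,2) = 28! / (2!26!)
= 378

C(28,2) = 378


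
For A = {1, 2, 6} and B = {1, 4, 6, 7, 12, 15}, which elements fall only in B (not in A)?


A = {1, 2, 6}
B = {1, 4, 6, 7, 12, 15}
Region: only in B (not in A)
Elements: {4, 7, 12, 15}

Elements only in B (not in A): {4, 7, 12, 15}


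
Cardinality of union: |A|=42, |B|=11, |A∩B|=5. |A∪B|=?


|A ∪ B| = |A| + |B| - |A ∩ B|
= 42 + 11 - 5
= 48

|A ∪ B| = 48


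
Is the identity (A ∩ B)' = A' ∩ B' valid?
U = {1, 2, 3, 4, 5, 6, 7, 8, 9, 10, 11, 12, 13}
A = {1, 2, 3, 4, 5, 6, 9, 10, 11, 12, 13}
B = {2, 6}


LHS: A ∩ B = {2, 6}
(A ∩ B)' = U \ (A ∩ B) = {1, 3, 4, 5, 7, 8, 9, 10, 11, 12, 13}
A' = {7, 8}, B' = {1, 3, 4, 5, 7, 8, 9, 10, 11, 12, 13}
Claimed RHS: A' ∩ B' = {7, 8}
Identity is INVALID: LHS = {1, 3, 4, 5, 7, 8, 9, 10, 11, 12, 13} but the RHS claimed here equals {7, 8}. The correct form is (A ∩ B)' = A' ∪ B'.

Identity is invalid: (A ∩ B)' = {1, 3, 4, 5, 7, 8, 9, 10, 11, 12, 13} but A' ∩ B' = {7, 8}. The correct De Morgan law is (A ∩ B)' = A' ∪ B'.


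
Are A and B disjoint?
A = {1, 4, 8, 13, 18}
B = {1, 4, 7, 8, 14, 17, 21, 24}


Disjoint means A ∩ B = ∅.
A ∩ B = {1, 4, 8}
A ∩ B ≠ ∅, so A and B are NOT disjoint.

No, A and B are not disjoint (A ∩ B = {1, 4, 8})


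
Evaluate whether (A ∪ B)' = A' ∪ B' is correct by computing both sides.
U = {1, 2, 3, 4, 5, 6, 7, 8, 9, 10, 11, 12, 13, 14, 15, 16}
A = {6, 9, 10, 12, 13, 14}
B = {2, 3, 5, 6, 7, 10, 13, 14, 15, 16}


LHS: A ∪ B = {2, 3, 5, 6, 7, 9, 10, 12, 13, 14, 15, 16}
(A ∪ B)' = U \ (A ∪ B) = {1, 4, 8, 11}
A' = {1, 2, 3, 4, 5, 7, 8, 11, 15, 16}, B' = {1, 4, 8, 9, 11, 12}
Claimed RHS: A' ∪ B' = {1, 2, 3, 4, 5, 7, 8, 9, 11, 12, 15, 16}
Identity is INVALID: LHS = {1, 4, 8, 11} but the RHS claimed here equals {1, 2, 3, 4, 5, 7, 8, 9, 11, 12, 15, 16}. The correct form is (A ∪ B)' = A' ∩ B'.

Identity is invalid: (A ∪ B)' = {1, 4, 8, 11} but A' ∪ B' = {1, 2, 3, 4, 5, 7, 8, 9, 11, 12, 15, 16}. The correct De Morgan law is (A ∪ B)' = A' ∩ B'.


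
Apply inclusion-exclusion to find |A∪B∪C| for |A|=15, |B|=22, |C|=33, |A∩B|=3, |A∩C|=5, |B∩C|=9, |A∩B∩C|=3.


|A∪B∪C| = |A|+|B|+|C| - |A∩B|-|A∩C|-|B∩C| + |A∩B∩C|
= 15+22+33 - 3-5-9 + 3
= 70 - 17 + 3
= 56

|A ∪ B ∪ C| = 56


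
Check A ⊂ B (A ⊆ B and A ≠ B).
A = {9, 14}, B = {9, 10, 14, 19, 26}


A ⊂ B requires: A ⊆ B AND A ≠ B.
A ⊆ B? Yes
A = B? No
A ⊂ B: Yes (A is a proper subset of B)

Yes, A ⊂ B


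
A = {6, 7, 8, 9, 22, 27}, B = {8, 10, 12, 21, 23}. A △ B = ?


A △ B = (A \ B) ∪ (B \ A) = elements in exactly one of A or B
A \ B = {6, 7, 9, 22, 27}
B \ A = {10, 12, 21, 23}
A △ B = {6, 7, 9, 10, 12, 21, 22, 23, 27}

A △ B = {6, 7, 9, 10, 12, 21, 22, 23, 27}


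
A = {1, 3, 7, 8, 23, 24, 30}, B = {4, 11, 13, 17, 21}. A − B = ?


A \ B = elements in A but not in B
A = {1, 3, 7, 8, 23, 24, 30}
B = {4, 11, 13, 17, 21}
Remove from A any elements in B
A \ B = {1, 3, 7, 8, 23, 24, 30}

A \ B = {1, 3, 7, 8, 23, 24, 30}


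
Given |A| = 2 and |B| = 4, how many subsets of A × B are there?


A relation from A to B is any subset of A × B.
|A × B| = 2 × 4 = 8
# relations = 2^|A × B| = 2^8 = 256

Number of relations = 256


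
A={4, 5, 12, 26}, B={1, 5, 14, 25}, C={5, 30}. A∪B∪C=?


A ∪ B = {1, 4, 5, 12, 14, 25, 26}
(A ∪ B) ∪ C = {1, 4, 5, 12, 14, 25, 26, 30}

A ∪ B ∪ C = {1, 4, 5, 12, 14, 25, 26, 30}


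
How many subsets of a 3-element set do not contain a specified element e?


Subsets of A avoiding e are subsets of A \ {e}, which has 2 elements.
Count = 2^(n-1) = 2^2
= 4

Number of subsets avoiding e = 4


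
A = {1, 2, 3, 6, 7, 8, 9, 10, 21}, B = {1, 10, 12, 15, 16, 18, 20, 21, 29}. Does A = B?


Two sets are equal iff they have exactly the same elements.
A = {1, 2, 3, 6, 7, 8, 9, 10, 21}
B = {1, 10, 12, 15, 16, 18, 20, 21, 29}
Differences: {2, 3, 6, 7, 8, 9, 12, 15, 16, 18, 20, 29}
A ≠ B

No, A ≠ B


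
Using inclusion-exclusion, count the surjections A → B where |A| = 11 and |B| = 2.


n = |A| = 11, k = |B| = 2. Surjections via inclusion-exclusion:
S(n,k) = Σ(-1)^i × C(k,i) × (k-i)^n, i=0 to k
i=0: (-1)^0×C(2,0)×2^11 = 2048
i=1: (-1)^1×C(2,1)×1^11 = -2
i=2: (-1)^2×C(2,2)×0^11 = 0
Total = 2046

Number of surjections = 2046


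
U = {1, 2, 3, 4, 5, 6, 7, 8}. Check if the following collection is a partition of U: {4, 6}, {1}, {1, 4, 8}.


A partition requires: (1) non-empty parts, (2) pairwise disjoint, (3) union = U
Parts: {4, 6}, {1}, {1, 4, 8}
Union of parts: {1, 4, 6, 8}
U = {1, 2, 3, 4, 5, 6, 7, 8}
All non-empty? True
Pairwise disjoint? False
Covers U? False

No, not a valid partition


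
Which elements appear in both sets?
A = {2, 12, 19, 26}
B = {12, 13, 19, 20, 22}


A ∩ B = elements in both A and B
A = {2, 12, 19, 26}
B = {12, 13, 19, 20, 22}
A ∩ B = {12, 19}

A ∩ B = {12, 19}


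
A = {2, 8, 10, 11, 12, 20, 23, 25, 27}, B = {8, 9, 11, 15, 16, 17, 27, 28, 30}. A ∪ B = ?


A ∪ B = all elements in A or B (or both)
A = {2, 8, 10, 11, 12, 20, 23, 25, 27}
B = {8, 9, 11, 15, 16, 17, 27, 28, 30}
A ∪ B = {2, 8, 9, 10, 11, 12, 15, 16, 17, 20, 23, 25, 27, 28, 30}

A ∪ B = {2, 8, 9, 10, 11, 12, 15, 16, 17, 20, 23, 25, 27, 28, 30}


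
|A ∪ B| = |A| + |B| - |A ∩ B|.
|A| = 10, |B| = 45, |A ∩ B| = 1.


|A ∪ B| = |A| + |B| - |A ∩ B|
= 10 + 45 - 1
= 54

|A ∪ B| = 54


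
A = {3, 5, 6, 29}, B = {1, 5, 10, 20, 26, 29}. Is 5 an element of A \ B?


A = {3, 5, 6, 29}, B = {1, 5, 10, 20, 26, 29}
A \ B = elements in A but not in B
A \ B = {3, 6}
Checking if 5 ∈ A \ B
5 is not in A \ B → False

5 ∉ A \ B


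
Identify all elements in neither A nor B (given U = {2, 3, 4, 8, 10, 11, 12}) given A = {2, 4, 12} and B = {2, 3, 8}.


A = {2, 4, 12}
B = {2, 3, 8}
Region: in neither A nor B (given U = {2, 3, 4, 8, 10, 11, 12})
Elements: {10, 11}

Elements in neither A nor B (given U = {2, 3, 4, 8, 10, 11, 12}): {10, 11}


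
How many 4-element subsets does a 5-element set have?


C(n,k) = n! / (k!(n-k)!)
C(5,4) = 5! / (4!1!)
= 5

C(5,4) = 5


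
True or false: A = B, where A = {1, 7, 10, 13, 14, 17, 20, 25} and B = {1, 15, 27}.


Two sets are equal iff they have exactly the same elements.
A = {1, 7, 10, 13, 14, 17, 20, 25}
B = {1, 15, 27}
Differences: {7, 10, 13, 14, 15, 17, 20, 25, 27}
A ≠ B

No, A ≠ B


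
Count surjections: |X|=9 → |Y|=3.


n = |X| = 9, k = |Y| = 3. Surjections via inclusion-exclusion:
S(n,k) = Σ(-1)^i × C(k,i) × (k-i)^n, i=0 to k
i=0: (-1)^0×C(3,0)×3^9 = 19683
i=1: (-1)^1×C(3,1)×2^9 = -1536
i=2: (-1)^2×C(3,2)×1^9 = 3
i=3: (-1)^3×C(3,3)×0^9 = 0
Total = 18150

Number of surjections = 18150


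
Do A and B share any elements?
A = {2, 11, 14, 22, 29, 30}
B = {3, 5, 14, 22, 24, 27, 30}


Disjoint means A ∩ B = ∅.
A ∩ B = {14, 22, 30}
A ∩ B ≠ ∅, so A and B are NOT disjoint.

Yes — A and B share the element(s) of A ∩ B = {14, 22, 30}, so they are not disjoint


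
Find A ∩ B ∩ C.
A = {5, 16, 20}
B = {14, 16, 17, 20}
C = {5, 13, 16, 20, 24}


A ∩ B = {16, 20}
(A ∩ B) ∩ C = {16, 20}

A ∩ B ∩ C = {16, 20}


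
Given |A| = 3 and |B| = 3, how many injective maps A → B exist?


An injection sends each of |A| = 3 inputs to a distinct output in B.
# injections = |B|·(|B|-1)·…·(|B|-|A|+1) = 3! / (3 - 3)!
= 3 × 2 × 1
= 6

Number of injections = 6


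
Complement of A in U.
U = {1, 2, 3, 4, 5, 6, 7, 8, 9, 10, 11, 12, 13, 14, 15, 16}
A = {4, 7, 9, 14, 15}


Aᶜ = U \ A = elements in U but not in A
U = {1, 2, 3, 4, 5, 6, 7, 8, 9, 10, 11, 12, 13, 14, 15, 16}
A = {4, 7, 9, 14, 15}
Aᶜ = {1, 2, 3, 5, 6, 8, 10, 11, 12, 13, 16}

Aᶜ = {1, 2, 3, 5, 6, 8, 10, 11, 12, 13, 16}


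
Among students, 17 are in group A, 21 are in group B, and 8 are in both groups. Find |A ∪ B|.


|A ∪ B| = |A| + |B| - |A ∩ B|
= 17 + 21 - 8
= 30

|A ∪ B| = 30


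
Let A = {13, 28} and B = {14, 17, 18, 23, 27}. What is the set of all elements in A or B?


A ∪ B = all elements in A or B (or both)
A = {13, 28}
B = {14, 17, 18, 23, 27}
A ∪ B = {13, 14, 17, 18, 23, 27, 28}

A ∪ B = {13, 14, 17, 18, 23, 27, 28}


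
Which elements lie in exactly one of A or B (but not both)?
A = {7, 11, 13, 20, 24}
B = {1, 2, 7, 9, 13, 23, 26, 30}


A △ B = (A \ B) ∪ (B \ A) = elements in exactly one of A or B
A \ B = {11, 20, 24}
B \ A = {1, 2, 9, 23, 26, 30}
A △ B = {1, 2, 9, 11, 20, 23, 24, 26, 30}

A △ B = {1, 2, 9, 11, 20, 23, 24, 26, 30}


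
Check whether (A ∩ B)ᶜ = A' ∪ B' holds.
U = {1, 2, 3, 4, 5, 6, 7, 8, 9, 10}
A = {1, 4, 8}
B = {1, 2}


LHS: A ∩ B = {1}
(A ∩ B)' = U \ (A ∩ B) = {2, 3, 4, 5, 6, 7, 8, 9, 10}
A' = {2, 3, 5, 6, 7, 9, 10}, B' = {3, 4, 5, 6, 7, 8, 9, 10}
Claimed RHS: A' ∪ B' = {2, 3, 4, 5, 6, 7, 8, 9, 10}
Identity is VALID: LHS = RHS = {2, 3, 4, 5, 6, 7, 8, 9, 10} ✓

Identity is valid. (A ∩ B)' = A' ∪ B' = {2, 3, 4, 5, 6, 7, 8, 9, 10}


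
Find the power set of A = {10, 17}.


|A| = 2, so |P(A)| = 2^2 = 4
Enumerate subsets by cardinality (0 to 2):
∅, {10}, {17}, {10, 17}

P(A) has 4 subsets: ∅, {10}, {17}, {10, 17}


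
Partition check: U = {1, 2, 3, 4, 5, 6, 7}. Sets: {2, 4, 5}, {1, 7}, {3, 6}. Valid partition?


A partition requires: (1) non-empty parts, (2) pairwise disjoint, (3) union = U
Parts: {2, 4, 5}, {1, 7}, {3, 6}
Union of parts: {1, 2, 3, 4, 5, 6, 7}
U = {1, 2, 3, 4, 5, 6, 7}
All non-empty? True
Pairwise disjoint? True
Covers U? True

Yes, valid partition


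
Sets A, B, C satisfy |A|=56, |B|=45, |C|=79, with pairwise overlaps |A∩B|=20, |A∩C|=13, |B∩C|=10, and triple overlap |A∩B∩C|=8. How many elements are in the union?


|A∪B∪C| = |A|+|B|+|C| - |A∩B|-|A∩C|-|B∩C| + |A∩B∩C|
= 56+45+79 - 20-13-10 + 8
= 180 - 43 + 8
= 145

|A ∪ B ∪ C| = 145


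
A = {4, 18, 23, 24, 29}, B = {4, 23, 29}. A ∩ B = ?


A ∩ B = elements in both A and B
A = {4, 18, 23, 24, 29}
B = {4, 23, 29}
A ∩ B = {4, 23, 29}

A ∩ B = {4, 23, 29}


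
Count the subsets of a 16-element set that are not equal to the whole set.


Total subsets = 2^n = 2^16 = 65536
Proper subsets exclude the set itself: 2^n - 1
= 65536 - 1
= 65535

Number of proper subsets = 65535


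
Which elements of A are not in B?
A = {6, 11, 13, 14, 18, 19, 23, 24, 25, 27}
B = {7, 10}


A \ B = elements in A but not in B
A = {6, 11, 13, 14, 18, 19, 23, 24, 25, 27}
B = {7, 10}
Remove from A any elements in B
A \ B = {6, 11, 13, 14, 18, 19, 23, 24, 25, 27}

A \ B = {6, 11, 13, 14, 18, 19, 23, 24, 25, 27}


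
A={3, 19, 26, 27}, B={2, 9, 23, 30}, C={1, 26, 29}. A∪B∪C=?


A ∪ B = {2, 3, 9, 19, 23, 26, 27, 30}
(A ∪ B) ∪ C = {1, 2, 3, 9, 19, 23, 26, 27, 29, 30}

A ∪ B ∪ C = {1, 2, 3, 9, 19, 23, 26, 27, 29, 30}


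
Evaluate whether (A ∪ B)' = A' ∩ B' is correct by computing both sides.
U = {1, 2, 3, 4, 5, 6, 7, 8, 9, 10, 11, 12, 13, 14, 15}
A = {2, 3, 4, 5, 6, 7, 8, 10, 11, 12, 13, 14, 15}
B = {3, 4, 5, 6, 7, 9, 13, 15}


LHS: A ∪ B = {2, 3, 4, 5, 6, 7, 8, 9, 10, 11, 12, 13, 14, 15}
(A ∪ B)' = U \ (A ∪ B) = {1}
A' = {1, 9}, B' = {1, 2, 8, 10, 11, 12, 14}
Claimed RHS: A' ∩ B' = {1}
Identity is VALID: LHS = RHS = {1} ✓

Identity is valid. (A ∪ B)' = A' ∩ B' = {1}


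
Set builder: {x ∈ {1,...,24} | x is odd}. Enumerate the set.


Checking each candidate:
Condition: odd numbers in {1,...,24}
Result = {1, 3, 5, 7, 9, 11, 13, 15, 17, 19, 21, 23}

{1, 3, 5, 7, 9, 11, 13, 15, 17, 19, 21, 23}


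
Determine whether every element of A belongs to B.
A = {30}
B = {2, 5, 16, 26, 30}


A ⊆ B means every element of A is in B.
All elements of A are in B.
So A ⊆ B.

Yes, A ⊆ B


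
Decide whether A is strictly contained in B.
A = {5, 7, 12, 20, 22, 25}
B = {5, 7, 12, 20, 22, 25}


A ⊂ B requires: A ⊆ B AND A ≠ B.
A ⊆ B? Yes
A = B? Yes
A = B, so A is not a PROPER subset.

No, A is not a proper subset of B


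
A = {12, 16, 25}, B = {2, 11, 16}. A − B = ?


A \ B = elements in A but not in B
A = {12, 16, 25}
B = {2, 11, 16}
Remove from A any elements in B
A \ B = {12, 25}

A \ B = {12, 25}


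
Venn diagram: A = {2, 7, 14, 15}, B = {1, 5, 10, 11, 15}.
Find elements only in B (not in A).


A = {2, 7, 14, 15}
B = {1, 5, 10, 11, 15}
Region: only in B (not in A)
Elements: {1, 5, 10, 11}

Elements only in B (not in A): {1, 5, 10, 11}


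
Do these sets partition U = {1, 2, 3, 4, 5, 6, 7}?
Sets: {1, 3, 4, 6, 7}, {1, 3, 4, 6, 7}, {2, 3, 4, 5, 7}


A partition requires: (1) non-empty parts, (2) pairwise disjoint, (3) union = U
Parts: {1, 3, 4, 6, 7}, {1, 3, 4, 6, 7}, {2, 3, 4, 5, 7}
Union of parts: {1, 2, 3, 4, 5, 6, 7}
U = {1, 2, 3, 4, 5, 6, 7}
All non-empty? True
Pairwise disjoint? False
Covers U? True

No, not a valid partition


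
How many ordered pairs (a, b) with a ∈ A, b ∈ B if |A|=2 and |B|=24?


|A × B| = |A| × |B|
= 2 × 24
= 48

|A × B| = 48


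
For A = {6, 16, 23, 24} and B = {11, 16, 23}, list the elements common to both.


A ∩ B = elements in both A and B
A = {6, 16, 23, 24}
B = {11, 16, 23}
A ∩ B = {16, 23}

A ∩ B = {16, 23}


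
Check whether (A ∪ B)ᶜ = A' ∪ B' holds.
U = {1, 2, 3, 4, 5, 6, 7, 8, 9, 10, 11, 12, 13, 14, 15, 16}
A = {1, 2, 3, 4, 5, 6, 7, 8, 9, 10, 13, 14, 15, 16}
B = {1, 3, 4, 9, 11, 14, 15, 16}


LHS: A ∪ B = {1, 2, 3, 4, 5, 6, 7, 8, 9, 10, 11, 13, 14, 15, 16}
(A ∪ B)' = U \ (A ∪ B) = {12}
A' = {11, 12}, B' = {2, 5, 6, 7, 8, 10, 12, 13}
Claimed RHS: A' ∪ B' = {2, 5, 6, 7, 8, 10, 11, 12, 13}
Identity is INVALID: LHS = {12} but the RHS claimed here equals {2, 5, 6, 7, 8, 10, 11, 12, 13}. The correct form is (A ∪ B)' = A' ∩ B'.

Identity is invalid: (A ∪ B)' = {12} but A' ∪ B' = {2, 5, 6, 7, 8, 10, 11, 12, 13}. The correct De Morgan law is (A ∪ B)' = A' ∩ B'.


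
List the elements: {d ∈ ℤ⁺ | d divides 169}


Checking each candidate:
Condition: positive divisors of 169
Result = {1, 13, 169}

{1, 13, 169}


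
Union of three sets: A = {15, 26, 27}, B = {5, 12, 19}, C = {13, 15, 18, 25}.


A ∪ B = {5, 12, 15, 19, 26, 27}
(A ∪ B) ∪ C = {5, 12, 13, 15, 18, 19, 25, 26, 27}

A ∪ B ∪ C = {5, 12, 13, 15, 18, 19, 25, 26, 27}


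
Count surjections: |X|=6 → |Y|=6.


n = |X| = 6, k = |Y| = 6. Surjections via inclusion-exclusion:
S(n,k) = Σ(-1)^i × C(k,i) × (k-i)^n, i=0 to k
i=0: (-1)^0×C(6,0)×6^6 = 46656
i=1: (-1)^1×C(6,1)×5^6 = -93750
i=2: (-1)^2×C(6,2)×4^6 = 61440
i=3: (-1)^3×C(6,3)×3^6 = -14580
i=4: (-1)^4×C(6,4)×2^6 = 960
i=5: (-1)^5×C(6,5)×1^6 = -6
i=6: (-1)^6×C(6,6)×0^6 = 0
Total = 720

Number of surjections = 720


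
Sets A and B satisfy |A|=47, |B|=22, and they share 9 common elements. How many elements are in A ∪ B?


|A ∪ B| = |A| + |B| - |A ∩ B|
= 47 + 22 - 9
= 60

|A ∪ B| = 60


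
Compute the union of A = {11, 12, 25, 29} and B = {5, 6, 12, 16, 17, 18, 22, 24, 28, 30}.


A ∪ B = all elements in A or B (or both)
A = {11, 12, 25, 29}
B = {5, 6, 12, 16, 17, 18, 22, 24, 28, 30}
A ∪ B = {5, 6, 11, 12, 16, 17, 18, 22, 24, 25, 28, 29, 30}

A ∪ B = {5, 6, 11, 12, 16, 17, 18, 22, 24, 25, 28, 29, 30}


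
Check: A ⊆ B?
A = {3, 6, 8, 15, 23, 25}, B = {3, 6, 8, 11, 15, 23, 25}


A ⊆ B means every element of A is in B.
All elements of A are in B.
So A ⊆ B.

Yes, A ⊆ B


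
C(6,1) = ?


C(n,k) = n! / (k!(n-k)!)
C(6,1) = 6! / (1!5!)
= 6

C(6,1) = 6


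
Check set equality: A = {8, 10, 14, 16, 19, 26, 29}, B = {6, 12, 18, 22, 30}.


Two sets are equal iff they have exactly the same elements.
A = {8, 10, 14, 16, 19, 26, 29}
B = {6, 12, 18, 22, 30}
Differences: {6, 8, 10, 12, 14, 16, 18, 19, 22, 26, 29, 30}
A ≠ B

No, A ≠ B


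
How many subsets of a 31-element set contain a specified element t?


Subsets of A containing t correspond to subsets of A \ {t}, which has 30 elements.
Count = 2^(n-1) = 2^30
= 1073741824

Number of subsets containing t = 1073741824


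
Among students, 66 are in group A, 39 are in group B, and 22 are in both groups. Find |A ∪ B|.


|A ∪ B| = |A| + |B| - |A ∩ B|
= 66 + 39 - 22
= 83

|A ∪ B| = 83


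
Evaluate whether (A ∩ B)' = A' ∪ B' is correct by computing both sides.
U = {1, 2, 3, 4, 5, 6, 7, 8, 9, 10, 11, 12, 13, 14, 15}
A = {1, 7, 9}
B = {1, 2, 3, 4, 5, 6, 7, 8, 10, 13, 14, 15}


LHS: A ∩ B = {1, 7}
(A ∩ B)' = U \ (A ∩ B) = {2, 3, 4, 5, 6, 8, 9, 10, 11, 12, 13, 14, 15}
A' = {2, 3, 4, 5, 6, 8, 10, 11, 12, 13, 14, 15}, B' = {9, 11, 12}
Claimed RHS: A' ∪ B' = {2, 3, 4, 5, 6, 8, 9, 10, 11, 12, 13, 14, 15}
Identity is VALID: LHS = RHS = {2, 3, 4, 5, 6, 8, 9, 10, 11, 12, 13, 14, 15} ✓

Identity is valid. (A ∩ B)' = A' ∪ B' = {2, 3, 4, 5, 6, 8, 9, 10, 11, 12, 13, 14, 15}


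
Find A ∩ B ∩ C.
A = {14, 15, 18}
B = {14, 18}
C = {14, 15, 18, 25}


A ∩ B = {14, 18}
(A ∩ B) ∩ C = {14, 18}

A ∩ B ∩ C = {14, 18}


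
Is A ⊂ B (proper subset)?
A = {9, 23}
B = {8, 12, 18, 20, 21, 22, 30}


A ⊂ B requires: A ⊆ B AND A ≠ B.
A ⊆ B? No
A ⊄ B, so A is not a proper subset.

No, A is not a proper subset of B


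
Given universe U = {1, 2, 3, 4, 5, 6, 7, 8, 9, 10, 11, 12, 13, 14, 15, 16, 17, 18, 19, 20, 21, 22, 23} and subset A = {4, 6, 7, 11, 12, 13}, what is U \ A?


Aᶜ = U \ A = elements in U but not in A
U = {1, 2, 3, 4, 5, 6, 7, 8, 9, 10, 11, 12, 13, 14, 15, 16, 17, 18, 19, 20, 21, 22, 23}
A = {4, 6, 7, 11, 12, 13}
Aᶜ = {1, 2, 3, 5, 8, 9, 10, 14, 15, 16, 17, 18, 19, 20, 21, 22, 23}

Aᶜ = {1, 2, 3, 5, 8, 9, 10, 14, 15, 16, 17, 18, 19, 20, 21, 22, 23}


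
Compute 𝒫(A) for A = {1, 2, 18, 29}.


|A| = 4, so |P(A)| = 2^4 = 16
Enumerate subsets by cardinality (0 to 4):
∅, {1}, {2}, {18}, {29}, {1, 2}, {1, 18}, {1, 29}, {2, 18}, {2, 29}, {18, 29}, {1, 2, 18}, {1, 2, 29}, {1, 18, 29}, {2, 18, 29}, {1, 2, 18, 29}

P(A) has 16 subsets: ∅, {1}, {2}, {18}, {29}, {1, 2}, {1, 18}, {1, 29}, {2, 18}, {2, 29}, {18, 29}, {1, 2, 18}, {1, 2, 29}, {1, 18, 29}, {2, 18, 29}, {1, 2, 18, 29}


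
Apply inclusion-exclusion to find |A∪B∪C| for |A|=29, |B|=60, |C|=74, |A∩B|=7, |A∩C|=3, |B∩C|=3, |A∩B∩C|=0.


|A∪B∪C| = |A|+|B|+|C| - |A∩B|-|A∩C|-|B∩C| + |A∩B∩C|
= 29+60+74 - 7-3-3 + 0
= 163 - 13 + 0
= 150

|A ∪ B ∪ C| = 150


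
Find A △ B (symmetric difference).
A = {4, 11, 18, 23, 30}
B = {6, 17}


A △ B = (A \ B) ∪ (B \ A) = elements in exactly one of A or B
A \ B = {4, 11, 18, 23, 30}
B \ A = {6, 17}
A △ B = {4, 6, 11, 17, 18, 23, 30}

A △ B = {4, 6, 11, 17, 18, 23, 30}


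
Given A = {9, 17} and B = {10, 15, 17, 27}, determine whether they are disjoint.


Disjoint means A ∩ B = ∅.
A ∩ B = {17}
A ∩ B ≠ ∅, so A and B are NOT disjoint.

No, A and B are not disjoint (A ∩ B = {17})


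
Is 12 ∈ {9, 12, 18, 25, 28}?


A = {9, 12, 18, 25, 28}
Checking if 12 is in A
12 is in A → True

12 ∈ A


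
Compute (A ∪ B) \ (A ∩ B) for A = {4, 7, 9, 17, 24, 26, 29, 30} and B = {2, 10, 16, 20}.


A △ B = (A \ B) ∪ (B \ A) = elements in exactly one of A or B
A \ B = {4, 7, 9, 17, 24, 26, 29, 30}
B \ A = {2, 10, 16, 20}
A △ B = {2, 4, 7, 9, 10, 16, 17, 20, 24, 26, 29, 30}

A △ B = {2, 4, 7, 9, 10, 16, 17, 20, 24, 26, 29, 30}


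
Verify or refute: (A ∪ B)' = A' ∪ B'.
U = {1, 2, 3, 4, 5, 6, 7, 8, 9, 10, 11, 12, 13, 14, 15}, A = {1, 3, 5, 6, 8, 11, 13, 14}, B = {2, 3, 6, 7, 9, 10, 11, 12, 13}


LHS: A ∪ B = {1, 2, 3, 5, 6, 7, 8, 9, 10, 11, 12, 13, 14}
(A ∪ B)' = U \ (A ∪ B) = {4, 15}
A' = {2, 4, 7, 9, 10, 12, 15}, B' = {1, 4, 5, 8, 14, 15}
Claimed RHS: A' ∪ B' = {1, 2, 4, 5, 7, 8, 9, 10, 12, 14, 15}
Identity is INVALID: LHS = {4, 15} but the RHS claimed here equals {1, 2, 4, 5, 7, 8, 9, 10, 12, 14, 15}. The correct form is (A ∪ B)' = A' ∩ B'.

Identity is invalid: (A ∪ B)' = {4, 15} but A' ∪ B' = {1, 2, 4, 5, 7, 8, 9, 10, 12, 14, 15}. The correct De Morgan law is (A ∪ B)' = A' ∩ B'.


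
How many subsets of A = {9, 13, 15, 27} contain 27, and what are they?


A subset of A contains 27 iff the remaining 3 elements form any subset of A \ {27}.
Count: 2^(n-1) = 2^3 = 8
Subsets containing 27: {27}, {9, 27}, {13, 27}, {15, 27}, {9, 13, 27}, {9, 15, 27}, {13, 15, 27}, {9, 13, 15, 27}

Subsets containing 27 (8 total): {27}, {9, 27}, {13, 27}, {15, 27}, {9, 13, 27}, {9, 15, 27}, {13, 15, 27}, {9, 13, 15, 27}


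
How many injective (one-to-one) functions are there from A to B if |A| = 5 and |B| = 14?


An injection sends each of |A| = 5 inputs to a distinct output in B.
# injections = |B|·(|B|-1)·…·(|B|-|A|+1) = 14! / (14 - 5)!
= 14 × 13 × 12 × 11 × 10
= 240240

Number of injections = 240240


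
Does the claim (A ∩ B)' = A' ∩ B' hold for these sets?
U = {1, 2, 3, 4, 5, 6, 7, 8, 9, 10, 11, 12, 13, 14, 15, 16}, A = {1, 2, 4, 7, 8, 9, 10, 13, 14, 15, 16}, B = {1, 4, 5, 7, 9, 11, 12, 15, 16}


LHS: A ∩ B = {1, 4, 7, 9, 15, 16}
(A ∩ B)' = U \ (A ∩ B) = {2, 3, 5, 6, 8, 10, 11, 12, 13, 14}
A' = {3, 5, 6, 11, 12}, B' = {2, 3, 6, 8, 10, 13, 14}
Claimed RHS: A' ∩ B' = {3, 6}
Identity is INVALID: LHS = {2, 3, 5, 6, 8, 10, 11, 12, 13, 14} but the RHS claimed here equals {3, 6}. The correct form is (A ∩ B)' = A' ∪ B'.

Identity is invalid: (A ∩ B)' = {2, 3, 5, 6, 8, 10, 11, 12, 13, 14} but A' ∩ B' = {3, 6}. The correct De Morgan law is (A ∩ B)' = A' ∪ B'.


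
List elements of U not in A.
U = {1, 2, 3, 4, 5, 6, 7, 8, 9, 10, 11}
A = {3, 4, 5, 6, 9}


Aᶜ = U \ A = elements in U but not in A
U = {1, 2, 3, 4, 5, 6, 7, 8, 9, 10, 11}
A = {3, 4, 5, 6, 9}
Aᶜ = {1, 2, 7, 8, 10, 11}

Aᶜ = {1, 2, 7, 8, 10, 11}


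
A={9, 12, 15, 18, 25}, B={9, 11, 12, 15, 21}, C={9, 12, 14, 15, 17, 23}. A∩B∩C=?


A ∩ B = {9, 12, 15}
(A ∩ B) ∩ C = {9, 12, 15}

A ∩ B ∩ C = {9, 12, 15}


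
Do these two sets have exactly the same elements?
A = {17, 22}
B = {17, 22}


Two sets are equal iff they have exactly the same elements.
A = {17, 22}
B = {17, 22}
Same elements → A = B

Yes, A = B


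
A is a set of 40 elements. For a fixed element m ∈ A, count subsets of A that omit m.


Subsets of A avoiding m are subsets of A \ {m}, which has 39 elements.
Count = 2^(n-1) = 2^39
= 549755813888

Number of subsets avoiding m = 549755813888


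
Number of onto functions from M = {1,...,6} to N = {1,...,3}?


n = |M| = 6, k = |N| = 3. Surjections via inclusion-exclusion:
S(n,k) = Σ(-1)^i × C(k,i) × (k-i)^n, i=0 to k
i=0: (-1)^0×C(3,0)×3^6 = 729
i=1: (-1)^1×C(3,1)×2^6 = -192
i=2: (-1)^2×C(3,2)×1^6 = 3
i=3: (-1)^3×C(3,3)×0^6 = 0
Total = 540

Number of surjections = 540


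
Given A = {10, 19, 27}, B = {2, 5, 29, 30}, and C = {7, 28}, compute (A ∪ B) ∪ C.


A ∪ B = {2, 5, 10, 19, 27, 29, 30}
(A ∪ B) ∪ C = {2, 5, 7, 10, 19, 27, 28, 29, 30}

A ∪ B ∪ C = {2, 5, 7, 10, 19, 27, 28, 29, 30}


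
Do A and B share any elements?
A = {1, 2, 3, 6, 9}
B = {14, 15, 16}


Disjoint means A ∩ B = ∅.
A ∩ B = ∅
A ∩ B = ∅, so A and B are disjoint.

No — A and B share no elements (A ∩ B = ∅), so they are disjoint


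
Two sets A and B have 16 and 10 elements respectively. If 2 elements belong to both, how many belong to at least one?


|A ∪ B| = |A| + |B| - |A ∩ B|
= 16 + 10 - 2
= 24

|A ∪ B| = 24


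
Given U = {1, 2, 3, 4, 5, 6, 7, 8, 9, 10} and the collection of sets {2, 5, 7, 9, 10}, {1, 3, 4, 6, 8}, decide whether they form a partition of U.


A partition requires: (1) non-empty parts, (2) pairwise disjoint, (3) union = U
Parts: {2, 5, 7, 9, 10}, {1, 3, 4, 6, 8}
Union of parts: {1, 2, 3, 4, 5, 6, 7, 8, 9, 10}
U = {1, 2, 3, 4, 5, 6, 7, 8, 9, 10}
All non-empty? True
Pairwise disjoint? True
Covers U? True

Yes, valid partition


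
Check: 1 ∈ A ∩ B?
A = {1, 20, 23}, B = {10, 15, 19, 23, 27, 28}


A = {1, 20, 23}, B = {10, 15, 19, 23, 27, 28}
A ∩ B = elements in both A and B
A ∩ B = {23}
Checking if 1 ∈ A ∩ B
1 is not in A ∩ B → False

1 ∉ A ∩ B


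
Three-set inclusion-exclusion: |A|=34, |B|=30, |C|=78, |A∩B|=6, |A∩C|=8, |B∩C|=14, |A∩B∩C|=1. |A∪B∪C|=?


|A∪B∪C| = |A|+|B|+|C| - |A∩B|-|A∩C|-|B∩C| + |A∩B∩C|
= 34+30+78 - 6-8-14 + 1
= 142 - 28 + 1
= 115

|A ∪ B ∪ C| = 115


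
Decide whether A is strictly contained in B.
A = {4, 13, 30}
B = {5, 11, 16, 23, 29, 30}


A ⊂ B requires: A ⊆ B AND A ≠ B.
A ⊆ B? No
A ⊄ B, so A is not a proper subset.

No, A is not a proper subset of B


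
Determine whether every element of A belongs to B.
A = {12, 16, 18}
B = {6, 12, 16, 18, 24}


A ⊆ B means every element of A is in B.
All elements of A are in B.
So A ⊆ B.

Yes, A ⊆ B


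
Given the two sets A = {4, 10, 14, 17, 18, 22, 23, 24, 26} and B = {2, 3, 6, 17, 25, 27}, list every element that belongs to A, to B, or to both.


A ∪ B = all elements in A or B (or both)
A = {4, 10, 14, 17, 18, 22, 23, 24, 26}
B = {2, 3, 6, 17, 25, 27}
A ∪ B = {2, 3, 4, 6, 10, 14, 17, 18, 22, 23, 24, 25, 26, 27}

A ∪ B = {2, 3, 4, 6, 10, 14, 17, 18, 22, 23, 24, 25, 26, 27}


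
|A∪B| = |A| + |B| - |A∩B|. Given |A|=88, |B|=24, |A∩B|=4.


|A ∪ B| = |A| + |B| - |A ∩ B|
= 88 + 24 - 4
= 108

|A ∪ B| = 108


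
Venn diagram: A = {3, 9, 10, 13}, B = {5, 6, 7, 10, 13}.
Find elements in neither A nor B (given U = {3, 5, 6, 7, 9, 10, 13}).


A = {3, 9, 10, 13}
B = {5, 6, 7, 10, 13}
Region: in neither A nor B (given U = {3, 5, 6, 7, 9, 10, 13})
Elements: ∅

Elements in neither A nor B (given U = {3, 5, 6, 7, 9, 10, 13}): ∅


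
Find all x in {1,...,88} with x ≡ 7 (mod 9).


Checking each candidate:
Condition: x in {1,...,88} with x ≡ 7 (mod 9)
Result = {7, 16, 25, 34, 43, 52, 61, 70, 79, 88}

{7, 16, 25, 34, 43, 52, 61, 70, 79, 88}


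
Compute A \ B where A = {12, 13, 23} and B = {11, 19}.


A \ B = elements in A but not in B
A = {12, 13, 23}
B = {11, 19}
Remove from A any elements in B
A \ B = {12, 13, 23}

A \ B = {12, 13, 23}


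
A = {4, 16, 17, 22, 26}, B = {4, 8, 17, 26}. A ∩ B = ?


A ∩ B = elements in both A and B
A = {4, 16, 17, 22, 26}
B = {4, 8, 17, 26}
A ∩ B = {4, 17, 26}

A ∩ B = {4, 17, 26}


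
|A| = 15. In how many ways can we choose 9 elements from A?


C(n,k) = n! / (k!(n-k)!)
C(15,9) = 15! / (9!6!)
= 5005

C(15,9) = 5005


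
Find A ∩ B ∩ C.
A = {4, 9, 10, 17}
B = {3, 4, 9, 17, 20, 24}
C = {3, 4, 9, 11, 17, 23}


A ∩ B = {4, 9, 17}
(A ∩ B) ∩ C = {4, 9, 17}

A ∩ B ∩ C = {4, 9, 17}


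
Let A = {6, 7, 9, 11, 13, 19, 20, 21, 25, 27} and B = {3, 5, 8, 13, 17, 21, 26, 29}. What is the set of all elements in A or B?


A ∪ B = all elements in A or B (or both)
A = {6, 7, 9, 11, 13, 19, 20, 21, 25, 27}
B = {3, 5, 8, 13, 17, 21, 26, 29}
A ∪ B = {3, 5, 6, 7, 8, 9, 11, 13, 17, 19, 20, 21, 25, 26, 27, 29}

A ∪ B = {3, 5, 6, 7, 8, 9, 11, 13, 17, 19, 20, 21, 25, 26, 27, 29}


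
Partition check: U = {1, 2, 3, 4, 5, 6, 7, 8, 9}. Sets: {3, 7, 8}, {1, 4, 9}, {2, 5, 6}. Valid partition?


A partition requires: (1) non-empty parts, (2) pairwise disjoint, (3) union = U
Parts: {3, 7, 8}, {1, 4, 9}, {2, 5, 6}
Union of parts: {1, 2, 3, 4, 5, 6, 7, 8, 9}
U = {1, 2, 3, 4, 5, 6, 7, 8, 9}
All non-empty? True
Pairwise disjoint? True
Covers U? True

Yes, valid partition


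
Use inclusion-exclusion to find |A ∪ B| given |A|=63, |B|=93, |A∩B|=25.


|A ∪ B| = |A| + |B| - |A ∩ B|
= 63 + 93 - 25
= 131

|A ∪ B| = 131


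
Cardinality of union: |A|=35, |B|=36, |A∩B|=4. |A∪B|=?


|A ∪ B| = |A| + |B| - |A ∩ B|
= 35 + 36 - 4
= 67

|A ∪ B| = 67


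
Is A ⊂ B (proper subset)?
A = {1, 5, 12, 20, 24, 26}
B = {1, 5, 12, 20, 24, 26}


A ⊂ B requires: A ⊆ B AND A ≠ B.
A ⊆ B? Yes
A = B? Yes
A = B, so A is not a PROPER subset.

No, A is not a proper subset of B


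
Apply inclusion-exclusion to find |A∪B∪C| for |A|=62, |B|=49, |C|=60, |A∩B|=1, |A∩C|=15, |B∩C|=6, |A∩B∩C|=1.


|A∪B∪C| = |A|+|B|+|C| - |A∩B|-|A∩C|-|B∩C| + |A∩B∩C|
= 62+49+60 - 1-15-6 + 1
= 171 - 22 + 1
= 150

|A ∪ B ∪ C| = 150


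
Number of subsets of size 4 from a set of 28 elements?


C(n,k) = n! / (k!(n-k)!)
C(28,4) = 28! / (4!24!)
= 20475

C(28,4) = 20475


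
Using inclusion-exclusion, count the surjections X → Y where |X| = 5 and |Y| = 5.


n = |X| = 5, k = |Y| = 5. Surjections via inclusion-exclusion:
S(n,k) = Σ(-1)^i × C(k,i) × (k-i)^n, i=0 to k
i=0: (-1)^0×C(5,0)×5^5 = 3125
i=1: (-1)^1×C(5,1)×4^5 = -5120
i=2: (-1)^2×C(5,2)×3^5 = 2430
i=3: (-1)^3×C(5,3)×2^5 = -320
i=4: (-1)^4×C(5,4)×1^5 = 5
i=5: (-1)^5×C(5,5)×0^5 = 0
Total = 120

Number of surjections = 120


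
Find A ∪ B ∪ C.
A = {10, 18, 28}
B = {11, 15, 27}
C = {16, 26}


A ∪ B = {10, 11, 15, 18, 27, 28}
(A ∪ B) ∪ C = {10, 11, 15, 16, 18, 26, 27, 28}

A ∪ B ∪ C = {10, 11, 15, 16, 18, 26, 27, 28}


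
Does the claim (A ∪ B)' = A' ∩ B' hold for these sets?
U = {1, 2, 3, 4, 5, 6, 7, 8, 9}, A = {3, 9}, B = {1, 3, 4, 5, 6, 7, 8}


LHS: A ∪ B = {1, 3, 4, 5, 6, 7, 8, 9}
(A ∪ B)' = U \ (A ∪ B) = {2}
A' = {1, 2, 4, 5, 6, 7, 8}, B' = {2, 9}
Claimed RHS: A' ∩ B' = {2}
Identity is VALID: LHS = RHS = {2} ✓

Identity is valid. (A ∪ B)' = A' ∩ B' = {2}


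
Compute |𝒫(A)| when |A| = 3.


Number of subsets = 2^n
= 2^3
= 8

|P(A)| = 8


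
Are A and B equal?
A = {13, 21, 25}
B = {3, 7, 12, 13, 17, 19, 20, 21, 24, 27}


Two sets are equal iff they have exactly the same elements.
A = {13, 21, 25}
B = {3, 7, 12, 13, 17, 19, 20, 21, 24, 27}
Differences: {3, 7, 12, 17, 19, 20, 24, 25, 27}
A ≠ B

No, A ≠ B


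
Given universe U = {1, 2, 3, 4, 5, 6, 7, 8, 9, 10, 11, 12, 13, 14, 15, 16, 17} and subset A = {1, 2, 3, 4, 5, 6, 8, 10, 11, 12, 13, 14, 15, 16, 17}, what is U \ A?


Aᶜ = U \ A = elements in U but not in A
U = {1, 2, 3, 4, 5, 6, 7, 8, 9, 10, 11, 12, 13, 14, 15, 16, 17}
A = {1, 2, 3, 4, 5, 6, 8, 10, 11, 12, 13, 14, 15, 16, 17}
Aᶜ = {7, 9}

Aᶜ = {7, 9}


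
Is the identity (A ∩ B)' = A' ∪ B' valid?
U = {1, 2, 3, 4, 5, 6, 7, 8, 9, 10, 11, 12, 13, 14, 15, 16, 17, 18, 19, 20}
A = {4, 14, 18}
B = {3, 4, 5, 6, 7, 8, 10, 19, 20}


LHS: A ∩ B = {4}
(A ∩ B)' = U \ (A ∩ B) = {1, 2, 3, 5, 6, 7, 8, 9, 10, 11, 12, 13, 14, 15, 16, 17, 18, 19, 20}
A' = {1, 2, 3, 5, 6, 7, 8, 9, 10, 11, 12, 13, 15, 16, 17, 19, 20}, B' = {1, 2, 9, 11, 12, 13, 14, 15, 16, 17, 18}
Claimed RHS: A' ∪ B' = {1, 2, 3, 5, 6, 7, 8, 9, 10, 11, 12, 13, 14, 15, 16, 17, 18, 19, 20}
Identity is VALID: LHS = RHS = {1, 2, 3, 5, 6, 7, 8, 9, 10, 11, 12, 13, 14, 15, 16, 17, 18, 19, 20} ✓

Identity is valid. (A ∩ B)' = A' ∪ B' = {1, 2, 3, 5, 6, 7, 8, 9, 10, 11, 12, 13, 14, 15, 16, 17, 18, 19, 20}


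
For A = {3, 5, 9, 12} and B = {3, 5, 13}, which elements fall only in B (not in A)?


A = {3, 5, 9, 12}
B = {3, 5, 13}
Region: only in B (not in A)
Elements: {13}

Elements only in B (not in A): {13}


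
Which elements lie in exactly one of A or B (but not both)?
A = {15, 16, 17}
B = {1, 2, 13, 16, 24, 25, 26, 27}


A △ B = (A \ B) ∪ (B \ A) = elements in exactly one of A or B
A \ B = {15, 17}
B \ A = {1, 2, 13, 24, 25, 26, 27}
A △ B = {1, 2, 13, 15, 17, 24, 25, 26, 27}

A △ B = {1, 2, 13, 15, 17, 24, 25, 26, 27}


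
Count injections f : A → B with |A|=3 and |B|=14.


An injection sends each of |A| = 3 inputs to a distinct output in B.
# injections = |B|·(|B|-1)·…·(|B|-|A|+1) = 14! / (14 - 3)!
= 14 × 13 × 12
= 2184

Number of injections = 2184


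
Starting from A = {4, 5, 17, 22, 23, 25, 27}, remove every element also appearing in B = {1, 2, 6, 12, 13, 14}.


A \ B = elements in A but not in B
A = {4, 5, 17, 22, 23, 25, 27}
B = {1, 2, 6, 12, 13, 14}
Remove from A any elements in B
A \ B = {4, 5, 17, 22, 23, 25, 27}

A \ B = {4, 5, 17, 22, 23, 25, 27}
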